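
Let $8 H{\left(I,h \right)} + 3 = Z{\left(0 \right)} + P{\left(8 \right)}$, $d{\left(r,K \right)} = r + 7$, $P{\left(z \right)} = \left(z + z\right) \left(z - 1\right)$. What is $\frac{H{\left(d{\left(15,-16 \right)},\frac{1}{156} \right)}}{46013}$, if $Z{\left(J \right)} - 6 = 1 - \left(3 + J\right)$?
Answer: $\frac{113}{368104} \approx 0.00030698$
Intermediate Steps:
$Z{\left(J \right)} = 4 - J$ ($Z{\left(J \right)} = 6 - \left(2 + J\right) = 4 - J$)
$P{\left(z \right)} = 2 z \left(-1 + z\right)$
$d{\left(r,K \right)} = 7 + r$
$H{\left(I,h \right)} = \frac{113}{8}$ ($H{\left(I,h \right)} = - \frac{3}{8} + \frac{\left(4 - 0\right) + 2 \cdot 8 \left(-1 + 8\right)}{8} = - \frac{3}{8} + \frac{\left(4 + 0\right) + 2 \cdot 8 \cdot 7}{8} = - \frac{3}{8} + \frac{4 + 112}{8} = - \frac{3}{8} + \frac{1}{8} \cdot 116 = - \frac{3}{8} + \frac{29}{2} = \frac{113}{8}$)
$\frac{H{\left(d{\left(15,-16 \right)},\frac{1}{156} \right)}}{46013} = \frac{113}{8 \cdot 46013} = \frac{113}{8} \cdot \frac{1}{46013} = \frac{113}{368104}$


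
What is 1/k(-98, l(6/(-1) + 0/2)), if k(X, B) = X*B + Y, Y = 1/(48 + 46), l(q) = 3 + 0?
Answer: -94/27635 ≈ -0.0034015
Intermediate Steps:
l(q) = 3
Y = 1/94 ≈ 0.010638
k(X, B) = 1/94 + B*X (k(X, B) = X*B + 1/94 = B*X + 1/94 = 1/94 + B*X)
1/k(-98, l(6/(-1) + 0/2)) = 1/(1/94 + 3*(-98)) = 1/(1/94 - 294) = 1/(-27635/94) = -94/27635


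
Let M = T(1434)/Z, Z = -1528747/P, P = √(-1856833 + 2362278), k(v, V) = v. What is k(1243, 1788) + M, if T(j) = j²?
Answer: 1243 - 2056356*√505445/1528747 ≈ 286.69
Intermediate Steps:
P = √505445 ≈ 710.95
Z = -1528747*√505445/505445 ≈ -2150.3
M = -2056356*√505445/1528747 (M = 1434²/((-1528747*√505445/505445)) = 2056356*(-√505445/1528747) = -2056356*√505445/1528747 ≈ -956.31)
k(1243, 1788) + M = 1243 - 2056356*√505445/1528747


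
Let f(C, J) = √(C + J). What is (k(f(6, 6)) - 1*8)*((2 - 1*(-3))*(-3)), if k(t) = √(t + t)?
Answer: 120 - 30*3^(¼) ≈ 80.518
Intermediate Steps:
k(t) = √2*√t (k(t) = √(2*t) = √2*√t)
(k(f(6, 6)) - 1*8)*((2 - 1*(-3))*(-3)) = (√2*√(√(6 + 6)) - 1*8)*((2 - 1*(-3))*(-3)) = (√2*√(√12) - 8)*((2 + 3)*(-3)) = (√2*√(2*√3) - 8)*(5*(-3)) = (√2*(√2*3^(¼)) - 8)*(-15) = (2*3^(¼) - 8)*(-15) = (-8 + 2*3^(¼))*(-15) = 120 - 30*3^(¼)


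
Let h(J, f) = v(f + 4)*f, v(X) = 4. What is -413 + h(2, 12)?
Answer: -365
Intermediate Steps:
h(J, f) = 4*f
-413 + h(2, 12) = -413 + 4*12 = -413 + 48 = -365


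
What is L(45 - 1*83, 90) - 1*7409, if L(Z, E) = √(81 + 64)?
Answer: -7409 + √145 ≈ -7397.0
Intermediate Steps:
L(Z, E) = √145
L(45 - 1*83, 90) - 1*7409 = √145 - 1*7409 = √145 - 7409 = -7409 + √145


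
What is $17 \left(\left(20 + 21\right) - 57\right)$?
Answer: $-272$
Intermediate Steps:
$17 \left(\left(20 + 21\right) - 57\right) = 17 \left(41 - 57\right) = 17 \left(-16\right) = -272$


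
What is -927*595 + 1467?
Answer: -550098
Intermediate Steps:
-927*595 + 1467 = -551565 + 1467 = -550098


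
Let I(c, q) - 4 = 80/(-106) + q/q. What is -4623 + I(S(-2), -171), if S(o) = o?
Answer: -244794/53 ≈ -4618.8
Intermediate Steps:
I(c, q) = 225/53 (I(c, q) = 4 + (80/(-106) + q/q) = 4 + (80*(-1/106) + 1) = 4 + (-40/53 + 1) = 4 + 13/53 = 225/53)
-4623 + I(S(-2), -171) = -4623 + 225/53 = -244794/53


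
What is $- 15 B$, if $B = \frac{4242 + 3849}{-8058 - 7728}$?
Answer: $\frac{13485}{1754} \approx 7.6881$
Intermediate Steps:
$B = - \frac{899}{1754}$ ($B = \frac{8091}{-15786} = 8091 \left(- \frac{1}{15786}\right) = - \frac{899}{1754} \approx -0.51254$)
$- 15 B = \left(-15\right) \left(- \frac{899}{1754}\right) = \frac{13485}{1754}$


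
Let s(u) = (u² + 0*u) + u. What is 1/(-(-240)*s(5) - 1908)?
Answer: 1/5292 ≈ 0.00018896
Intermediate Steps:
s(u) = u + u² (s(u) = (u² + 0) + u = u² + u = u + u²)
1/(-(-240)*s(5) - 1908) = 1/(-(-240)*5*(1 + 5) - 1908) = 1/(-(-240)*5*6 - 1908) = 1/(-(-240)*30 - 1908) = 1/(-48*(-150) - 1908) = 1/(7200 - 1908) = 1/5292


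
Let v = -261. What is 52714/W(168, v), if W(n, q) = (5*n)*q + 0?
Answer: -26357/109620 ≈ -0.24044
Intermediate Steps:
W(n, q) = 5*n*q (W(n, q) = 5*n*q + 0 = 5*n*q)
52714/W(168, v) = 52714/((5*168*(-261))) = 52714/(-219240) = 52714*(-1/219240) = -26357/109620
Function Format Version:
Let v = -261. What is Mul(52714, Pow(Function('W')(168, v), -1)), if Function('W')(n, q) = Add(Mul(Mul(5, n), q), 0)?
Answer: Rational(-26357, 109620) ≈ -0.24044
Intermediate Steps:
Function('W')(n, q) = Mul(5, n, q) (Function('W')(n, q) = Add(Mul(5, n, q), 0) = Mul(5, n, q))
Mul(52714, Pow(Function('W')(168, v), -1)) = Mul(52714, Pow(Mul(5, 168, -261), -1)) = Mul(52714, Pow(-219240, -1)) = Mul(52714, Rational(-1, 219240)) = Rational(-26357, 109620)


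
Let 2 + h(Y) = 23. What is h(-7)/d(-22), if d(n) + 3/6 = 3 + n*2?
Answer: -42/83 ≈ -0.50602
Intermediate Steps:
h(Y) = 21 (h(Y) = -2 + 23 = 21)
d(n) = 5/2 + 2*n (d(n) = -½ + (3 + n*2) = -½ + (3 + 2*n) = 5/2 + 2*n)
h(-7)/d(-22) = 21/(5/2 + 2*(-22)) = 21/(5/2 - 44) = 21/(-83/2) = 21*(-2/83) = -42/83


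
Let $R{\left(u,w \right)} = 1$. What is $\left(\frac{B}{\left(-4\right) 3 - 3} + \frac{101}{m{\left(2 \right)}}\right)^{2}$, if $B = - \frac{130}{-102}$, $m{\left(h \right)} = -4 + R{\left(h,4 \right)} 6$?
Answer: $\frac{237992329}{93636} \approx 2541.7$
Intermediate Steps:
$m{\left(h \right)} = 2$ ($m{\left(h \right)} = -4 + 1 \cdot 6 = -4 + 6 = 2$)
$B = \frac{65}{51}$ ($B = \left(-130\right) \left(- \frac{1}{102}\right) = \frac{65}{51} \approx 1.2745$)
$\left(\frac{B}{\left(-4\right) 3 - 3} + \frac{101}{m{\left(2 \right)}}\right)^{2} = \left(\frac{65}{51 \left(\left(-4\right) 3 - 3\right)} + \frac{101}{2}\right)^{2} = \left(\frac{65}{51 \left(-12 - 3\right)} + 101 \cdot \frac{1}{2}\right)^{2} = \left(\frac{65}{51 \left(-15\right)} + \frac{101}{2}\right)^{2} = \left(\frac{65}{51} \left(- \frac{1}{15}\right) + \frac{101}{2}\right)^{2} = \left(- \frac{13}{153} + \frac{101}{2}\right)^{2} = \left(\frac{15427}{306}\right)^{2} = \frac{237992329}{93636}$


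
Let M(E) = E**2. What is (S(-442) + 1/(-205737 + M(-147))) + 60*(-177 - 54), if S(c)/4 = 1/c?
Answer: -563995480157/40692288 ≈ -13860.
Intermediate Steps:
S(c) = 4/c
(S(-442) + 1/(-205737 + M(-147))) + 60*(-177 - 54) = (4/(-442) + 1/(-205737 + (-147)**2)) + 60*(-177 - 54) = (4*(-1/442) + 1/(-205737 + 21609)) + 60*(-231) = (-2/221 + 1/(-184128)) - 13860 = (-2/221 - 1/184128) - 13860 = -368477/40692288 - 13860 = -563995480157/40692288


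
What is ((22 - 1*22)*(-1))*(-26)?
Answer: 0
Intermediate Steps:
((22 - 1*22)*(-1))*(-26) = ((22 - 22)*(-1))*(-26) = (0*(-1))*(-26) = 0*(-26) = 0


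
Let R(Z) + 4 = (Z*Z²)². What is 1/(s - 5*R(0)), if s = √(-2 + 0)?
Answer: -I/(√2 - 20*I) ≈ 0.049751 - 0.0035179*I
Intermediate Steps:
R(Z) = -4 + Z⁶ (R(Z) = -4 + (Z*Z²)² = -4 + (Z³)² = -4 + Z⁶)
s = I*√2 (s = √(-2) = I*√2 ≈ 1.4142*I)
1/(s - 5*R(0)) = 1/(I*√2 - 5*(-4 + 0⁶)) = 1/(I*√2 - 5*(-4 + 0)) = 1/(I*√2 - 5*(-4)) = 1/(I*√2 + 20) = 1/(20 + I*√2)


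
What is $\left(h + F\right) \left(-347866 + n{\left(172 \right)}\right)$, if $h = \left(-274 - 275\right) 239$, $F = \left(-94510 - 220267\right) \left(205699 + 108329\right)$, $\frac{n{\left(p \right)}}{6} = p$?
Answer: $34284167348336478$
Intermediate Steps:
$n{\left(p \right)} = 6 p$
$F = -98848791756$ ($F = \left(-314777\right) 314028 = -98848791756$)
$h = -131211$ ($h = \left(-549\right) 239 = -131211$)
$\left(h + F\right) \left(-347866 + n{\left(172 \right)}\right) = \left(-131211 - 98848791756\right) \left(-347866 + 6 \cdot 172\right) = - 98848922967 \left(-347866 + 1032\right) = \left(-98848922967\right) \left(-346834\right) = 34284167348336478$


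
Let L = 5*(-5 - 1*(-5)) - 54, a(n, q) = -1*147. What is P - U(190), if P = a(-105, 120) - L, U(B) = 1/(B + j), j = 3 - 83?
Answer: -10231/110 ≈ -93.009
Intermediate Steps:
a(n, q) = -147
L = -54 (L = 5*(-5 + 5) - 54 = 5*0 - 54 = 0 - 54 = -54)
j = -80
U(B) = 1/(-80 + B) (U(B) = 1/(B - 80) = 1/(-80 + B))
P = -93 (P = -147 - 1*(-54) = -147 + 54 = -93)
P - U(190) = -93 - 1/(-80 + 190) = -93 - 1/110 = -10231/110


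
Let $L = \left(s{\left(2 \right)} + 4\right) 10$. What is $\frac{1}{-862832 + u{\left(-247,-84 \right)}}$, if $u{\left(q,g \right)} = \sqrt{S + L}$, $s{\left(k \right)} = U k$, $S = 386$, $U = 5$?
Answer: $- \frac{431416}{372239529849} - \frac{\sqrt{526}}{744479059698} \approx -1.159 \cdot 10^{-6}$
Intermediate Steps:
$s{\left(k \right)} = 5 k$
$L = 140$ ($L = \left(5 \cdot 2 + 4\right) 10 = \left(10 + 4\right) 10 = 14 \cdot 10 = 140$)
$u{\left(q,g \right)} = \sqrt{526}$ ($u{\left(q,g \right)} = \sqrt{386 + 140} = \sqrt{526}$)
$\frac{1}{-862832 + u{\left(-247,-84 \right)}} = \frac{1}{-862832 + \sqrt{526}}$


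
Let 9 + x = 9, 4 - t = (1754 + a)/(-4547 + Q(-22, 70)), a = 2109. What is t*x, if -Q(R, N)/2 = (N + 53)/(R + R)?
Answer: 0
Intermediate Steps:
Q(R, N) = -(53 + N)/R (Q(R, N) = -2*(N + 53)/(R + R) = -2*(53 + N)/(2*R) = -2*(53 + N)*1/(2*R) = -(53 + N)/R)
t = 484630/99911 (t = 4 - (1754 + 2109)/(-4547 + (-53 - 1*70)/(-22)) = 4 - 3863/(-4547 - (-53 - 70)/22) = 4 - 3863/(-4547 - 1/22*(-123)) = 4 - 3863/(-4547 + 123/22) = 4 - 3863/(-99911/22) = 4 - 3863*(-22)/99911 = 4 - 1*(-84986/99911) = 4 + 84986/99911 = 484630/99911 ≈ 4.8506)
x = 0 (x = -9 + 9 = 0)
t*x = (484630/99911)*0 = 0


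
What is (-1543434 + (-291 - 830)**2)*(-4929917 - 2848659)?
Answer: 2230841146768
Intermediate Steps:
(-1543434 + (-291 - 830)**2)*(-4929917 - 2848659) = (-1543434 + (-1121)**2)*(-7778576) = (-1543434 + 1256641)*(-7778576) = -286793*(-7778576) = 2230841146768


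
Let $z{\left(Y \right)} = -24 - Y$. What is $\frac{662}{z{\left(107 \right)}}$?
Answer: $- \frac{662}{131} \approx -5.0534$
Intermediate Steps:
$\frac{662}{z{\left(107 \right)}} = \frac{662}{-24 - 107} = \frac{662}{-131} = 662 \left(- \frac{1}{131}\right) = - \frac{662}{131}$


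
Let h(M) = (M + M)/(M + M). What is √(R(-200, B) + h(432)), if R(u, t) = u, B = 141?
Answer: I*√199 ≈ 14.107*I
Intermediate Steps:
h(M) = 1 (h(M) = (2*M)/((2*M)) = (2*M)*(1/(2*M)) = 1)
√(R(-200, B) + h(432)) = √(-200 + 1) = √(-199) = I*√199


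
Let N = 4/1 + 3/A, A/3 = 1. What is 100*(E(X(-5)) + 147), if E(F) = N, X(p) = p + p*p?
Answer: 15200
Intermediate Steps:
X(p) = p + p²
A = 3 (A = 3*1 = 3)
N = 5 (N = 4/1 + 3/3 = 4*1 + 3*(⅓) = 4 + 1 = 5)
E(F) = 5
100*(E(X(-5)) + 147) = 100*(5 + 147) = 100*152 = 15200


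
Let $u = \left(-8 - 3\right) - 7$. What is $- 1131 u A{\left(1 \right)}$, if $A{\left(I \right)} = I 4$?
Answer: $81432$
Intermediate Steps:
$u = -18$ ($u = -11 - 7 = -18$)
$A{\left(I \right)} = 4 I$
$- 1131 u A{\left(1 \right)} = - 1131 \left(- 18 \cdot 4 \cdot 1\right) = - 1131 \left(\left(-18\right) 4\right) = \left(-1131\right) \left(-72\right) = 81432$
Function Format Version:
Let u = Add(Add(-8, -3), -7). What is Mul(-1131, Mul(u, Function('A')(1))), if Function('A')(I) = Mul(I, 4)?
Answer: 81432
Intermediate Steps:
u = -18 (u = Add(-11, -7) = -18)
Function('A')(I) = Mul(4, I)
Mul(-1131, Mul(u, Function('A')(1))) = Mul(-1131, Mul(-18, Mul(4, 1))) = Mul(-1131, Mul(-18, 4)) = Mul(-1131, -72) = 81432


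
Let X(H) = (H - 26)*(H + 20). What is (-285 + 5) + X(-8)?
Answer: -688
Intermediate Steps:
X(H) = (-26 + H)*(20 + H)
(-285 + 5) + X(-8) = (-285 + 5) + (-520 + (-8)**2 - 6*(-8)) = -280 + (-520 + 64 + 48) = -280 - 408 = -688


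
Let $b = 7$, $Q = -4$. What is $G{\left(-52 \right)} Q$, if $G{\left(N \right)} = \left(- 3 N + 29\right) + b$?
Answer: $-768$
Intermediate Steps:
$G{\left(N \right)} = 36 - 3 N$ ($G{\left(N \right)} = \left(- 3 N + 29\right) + 7 = \left(29 - 3 N\right) + 7 = 36 - 3 N$)
$G{\left(-52 \right)} Q = \left(36 - -156\right) \left(-4\right) = \left(36 + 156\right) \left(-4\right) = 192 \left(-4\right) = -768$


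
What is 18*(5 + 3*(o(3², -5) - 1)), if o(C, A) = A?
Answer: -234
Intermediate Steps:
18*(5 + 3*(o(3², -5) - 1)) = 18*(5 + 3*(-5 - 1)) = 18*(5 + 3*(-6)) = 18*(5 - 18) = 18*(-13) = -234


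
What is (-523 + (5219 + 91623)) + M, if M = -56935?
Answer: 39384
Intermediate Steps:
(-523 + (5219 + 91623)) + M = (-523 + (5219 + 91623)) - 56935 = (-523 + 96842) - 56935 = 96319 - 56935 = 39384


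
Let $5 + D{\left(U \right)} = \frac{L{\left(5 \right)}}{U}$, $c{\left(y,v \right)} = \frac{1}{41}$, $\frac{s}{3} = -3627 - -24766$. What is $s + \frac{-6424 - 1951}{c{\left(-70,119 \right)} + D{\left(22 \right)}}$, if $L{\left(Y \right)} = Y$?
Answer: $\frac{279169261}{4283} \approx 65181.0$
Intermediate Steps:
$s = 63417$ ($s = 3 \left(-3627 - -24766\right) = 3 \left(-3627 + 24766\right) = 3 \cdot 21139 = 63417$)
$c{\left(y,v \right)} = \frac{1}{41}$
$D{\left(U \right)} = -5 + \frac{5}{U}$
$s + \frac{-6424 - 1951}{c{\left(-70,119 \right)} + D{\left(22 \right)}} = 63417 + \frac{-6424 - 1951}{\frac{1}{41} - \left(5 - \frac{5}{22}\right)} = 63417 - \frac{8375}{\frac{1}{41} + \left(-5 + 5 \cdot \frac{1}{22}\right)} = 63417 - \frac{8375}{\frac{1}{41} + \left(-5 + \frac{5}{22}\right)} = 63417 - \frac{8375}{\frac{1}{41} - \frac{105}{22}} = 63417 - \frac{8375}{- \frac{4283}{902}} = 63417 - - \frac{7554250}{4283} = 63417 + \frac{7554250}{4283} = \frac{279169261}{4283}$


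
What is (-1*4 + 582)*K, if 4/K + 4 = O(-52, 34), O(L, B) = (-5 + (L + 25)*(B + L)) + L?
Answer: 136/25 ≈ 5.4400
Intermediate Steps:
O(L, B) = -5 + L + (25 + L)*(B + L) (O(L, B) = (-5 + (25 + L)*(B + L)) + L = -5 + L + (25 + L)*(B + L))
K = 4/425 (K = 4/(-4 + (-5 + (-52)² + 25*34 + 26*(-52) + 34*(-52))) = 4/(-4 + (-5 + 2704 + 850 - 1352 - 1768)) = 4/(-4 + 429) = 4/425 ≈ 0.0094118)
(-1*4 + 582)*K = (-1*4 + 582)*(4/425) = (-4 + 582)*(4/425) = 578*(4/425) = 136/25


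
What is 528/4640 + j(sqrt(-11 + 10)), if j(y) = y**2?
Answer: -257/290 ≈ -0.88621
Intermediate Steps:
528/4640 + j(sqrt(-11 + 10)) = 528/4640 + (sqrt(-11 + 10))**2 = 528*(1/4640) + (sqrt(-1))**2 = 33/290 + I**2 = 33/290 - 1 = -257/290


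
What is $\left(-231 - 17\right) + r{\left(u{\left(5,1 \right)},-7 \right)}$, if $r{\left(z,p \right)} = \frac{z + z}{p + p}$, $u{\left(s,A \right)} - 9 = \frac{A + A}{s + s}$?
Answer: $- \frac{8726}{35} \approx -249.31$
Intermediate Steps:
$u{\left(s,A \right)} = 9 + \frac{A}{s}$ ($u{\left(s,A \right)} = 9 + \frac{A + A}{s + s} = 9 + \frac{2 A}{2 s} = 9 + 2 A \frac{1}{2 s} = 9 + \frac{A}{s}$)
$r{\left(z,p \right)} = \frac{z}{p}$ ($r{\left(z,p \right)} = \frac{2 z}{2 p} = 2 z \frac{1}{2 p} = \frac{z}{p}$)
$\left(-231 - 17\right) + r{\left(u{\left(5,1 \right)},-7 \right)} = \left(-231 - 17\right) + \frac{9 + 1 \cdot \frac{1}{5}}{-7} = -248 + \left(9 + 1 \cdot \frac{1}{5}\right) \left(- \frac{1}{7}\right) = -248 + \left(9 + \frac{1}{5}\right) \left(- \frac{1}{7}\right) = -248 + \frac{46}{5} \left(- \frac{1}{7}\right) = -248 - \frac{46}{35} = - \frac{8726}{35}$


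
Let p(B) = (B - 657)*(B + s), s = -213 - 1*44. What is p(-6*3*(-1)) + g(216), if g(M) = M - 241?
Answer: 152696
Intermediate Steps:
g(M) = -241 + M
s = -257 (s = -213 - 44 = -257)
p(B) = (-657 + B)*(-257 + B) (p(B) = (B - 657)*(B - 257) = (-657 + B)*(-257 + B))
p(-6*3*(-1)) + g(216) = (168849 + (-6*3*(-1))² - 914*(-6*3)*(-1)) + (-241 + 216) = (168849 + (-18*(-1))² - (-16452)*(-1)) - 25 = (168849 + 18² - 914*18) - 25 = (168849 + 324 - 16452) - 25 = 152721 - 25 = 152696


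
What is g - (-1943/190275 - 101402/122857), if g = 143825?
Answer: 480308754633368/3339516525 ≈ 1.4383e+5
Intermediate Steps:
g - (-1943/190275 - 101402/122857) = 143825 - (-1943/190275 - 101402/122857) = 143825 - (-1943*1/190275 - 101402*1/122857) = 143825 - (-1943/190275 - 14486/17551) = 143825 - 1*(-2790425243/3339516525) = 143825 + 2790425243/3339516525 = 480308754633368/3339516525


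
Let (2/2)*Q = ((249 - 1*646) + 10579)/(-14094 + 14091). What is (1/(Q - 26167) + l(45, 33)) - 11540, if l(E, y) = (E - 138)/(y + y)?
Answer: -7505863093/650342 ≈ -11541.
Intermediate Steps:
Q = -3394 (Q = ((249 - 1*646) + 10579)/(-14094 + 14091) = ((249 - 646) + 10579)/(-3) = (-397 + 10579)*(-1/3) = 10182*(-1/3) = -3394)
l(E, y) = (-138 + E)/(2*y) (l(E, y) = (-138 + E)/((2*y)) = (-138 + E)*(1/(2*y)) = (-138 + E)/(2*y))
(1/(Q - 26167) + l(45, 33)) - 11540 = (1/(-3394 - 26167) + (1/2)*(-138 + 45)/33) - 11540 = (1/(-29561) + (1/2)*(1/33)*(-93)) - 11540 = (-1/29561 - 31/22) - 11540 = -916413/650342 - 11540 = -7505863093/650342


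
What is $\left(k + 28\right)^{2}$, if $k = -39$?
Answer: $121$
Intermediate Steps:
$\left(k + 28\right)^{2} = \left(-39 + 28\right)^{2} = \left(-11\right)^{2} = 121$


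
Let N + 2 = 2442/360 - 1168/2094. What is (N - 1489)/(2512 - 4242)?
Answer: 31091177/36226200 ≈ 0.85825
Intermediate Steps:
N = 88483/20940 (N = -2 + (2442/360 - 1168/2094) = -2 + (2442*(1/360) - 1168*1/2094) = -2 + (407/60 - 584/1047) = -2 + 130363/20940 = 88483/20940 ≈ 4.2255)
(N - 1489)/(2512 - 4242) = (88483/20940 - 1489)/(2512 - 4242) = -31091177/20940/(-1730) = -31091177/20940*(-1/1730) = 31091177/36226200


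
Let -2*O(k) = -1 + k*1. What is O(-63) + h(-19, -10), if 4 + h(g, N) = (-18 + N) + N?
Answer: -10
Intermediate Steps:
h(g, N) = -22 + 2*N (h(g, N) = -4 + ((-18 + N) + N) = -4 + (-18 + 2*N) = -22 + 2*N)
O(k) = ½ - k/2 (O(k) = -(-1 + k*1)/2 = -(-1 + k)/2 = ½ - k/2)
O(-63) + h(-19, -10) = (½ - ½*(-63)) + (-22 + 2*(-10)) = (½ + 63/2) + (-22 - 20) = 32 - 42 = -10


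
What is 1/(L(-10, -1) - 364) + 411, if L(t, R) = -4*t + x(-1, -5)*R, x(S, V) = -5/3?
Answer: 397434/967 ≈ 411.00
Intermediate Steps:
x(S, V) = -5/3 (x(S, V) = -5*⅓ = -5/3)
L(t, R) = -4*t - 5*R/3
1/(L(-10, -1) - 364) + 411 = 1/((-4*(-10) - 5/3*(-1)) - 364) + 411 = 1/((40 + 5/3) - 364) + 411 = 1/(125/3 - 364) + 411 = 1/(-967/3) + 411 = -3/967 + 411 = 397434/967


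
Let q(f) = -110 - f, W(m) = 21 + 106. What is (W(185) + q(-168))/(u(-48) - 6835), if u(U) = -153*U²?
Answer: -185/359347 ≈ -0.00051482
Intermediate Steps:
W(m) = 127
(W(185) + q(-168))/(u(-48) - 6835) = (127 + (-110 - 1*(-168)))/(-153*(-48)² - 6835) = (127 + (-110 + 168))/(-153*2304 - 6835) = (127 + 58)/(-352512 - 6835) = 185/(-359347) = 185*(-1/359347) = -185/359347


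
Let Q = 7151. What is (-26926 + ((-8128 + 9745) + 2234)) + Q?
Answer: -15924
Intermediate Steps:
(-26926 + ((-8128 + 9745) + 2234)) + Q = (-26926 + ((-8128 + 9745) + 2234)) + 7151 = (-26926 + (1617 + 2234)) + 7151 = (-26926 + 3851) + 7151 = -23075 + 7151 = -15924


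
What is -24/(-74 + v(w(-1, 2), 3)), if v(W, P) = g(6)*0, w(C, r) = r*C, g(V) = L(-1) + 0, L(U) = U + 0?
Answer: 12/37 ≈ 0.32432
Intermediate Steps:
L(U) = U
g(V) = -1 (g(V) = -1 + 0 = -1)
w(C, r) = C*r
v(W, P) = 0 (v(W, P) = -1*0 = 0)
-24/(-74 + v(w(-1, 2), 3)) = -24/(-74 + 0) = -24/(-74) = -24*(-1/74) = 12/37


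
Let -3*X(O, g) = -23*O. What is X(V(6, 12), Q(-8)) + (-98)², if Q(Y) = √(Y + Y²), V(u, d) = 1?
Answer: 28835/3 ≈ 9611.7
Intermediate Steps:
X(O, g) = 23*O/3 (X(O, g) = -(-23)*O/3 = 23*O/3)
X(V(6, 12), Q(-8)) + (-98)² = (23/3)*1 + (-98)² = 23/3 + 9604 = 28835/3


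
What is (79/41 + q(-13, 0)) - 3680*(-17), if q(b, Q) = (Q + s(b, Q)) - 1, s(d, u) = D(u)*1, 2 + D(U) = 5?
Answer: 2565121/41 ≈ 62564.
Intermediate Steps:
D(U) = 3 (D(U) = -2 + 5 = 3)
s(d, u) = 3 (s(d, u) = 3*1 = 3)
q(b, Q) = 2 + Q (q(b, Q) = (Q + 3) - 1 = (3 + Q) - 1 = 2 + Q)
(79/41 + q(-13, 0)) - 3680*(-17) = (79/41 + (2 + 0)) - 3680*(-17) = (79*(1/41) + 2) - 160*(-391) = (79/41 + 2) + 62560 = 161/41 + 62560 = 2565121/41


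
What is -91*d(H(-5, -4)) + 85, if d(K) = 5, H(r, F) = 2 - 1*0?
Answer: -370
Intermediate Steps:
H(r, F) = 2 (H(r, F) = 2 + 0 = 2)
-91*d(H(-5, -4)) + 85 = -91*5 + 85 = -455 + 85 = -370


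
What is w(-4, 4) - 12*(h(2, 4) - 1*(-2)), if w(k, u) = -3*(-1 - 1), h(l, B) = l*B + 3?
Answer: -150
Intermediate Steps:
h(l, B) = 3 + B*l (h(l, B) = B*l + 3 = 3 + B*l)
w(k, u) = 6 (w(k, u) = -3*(-2) = 6)
w(-4, 4) - 12*(h(2, 4) - 1*(-2)) = 6 - 12*((3 + 4*2) - 1*(-2)) = 6 - 12*((3 + 8) + 2) = 6 - 12*(11 + 2) = 6 - 12*13 = 6 - 156 = -150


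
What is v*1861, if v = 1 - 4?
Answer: -5583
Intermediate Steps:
v = -3
v*1861 = -3*1861 = -5583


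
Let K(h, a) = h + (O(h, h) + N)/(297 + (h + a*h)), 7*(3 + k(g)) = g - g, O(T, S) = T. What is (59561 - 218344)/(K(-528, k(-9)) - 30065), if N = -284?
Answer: 214833399/41393141 ≈ 5.1901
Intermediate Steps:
k(g) = -3 (k(g) = -3 + (g - g)/7 = -3 + (⅐)*0 = -3 + 0 = -3)
K(h, a) = h + (-284 + h)/(297 + h + a*h) (K(h, a) = h + (h - 284)/(297 + (h + a*h)) = h + (-284 + h)/(297 + h + a*h))
(59561 - 218344)/(K(-528, k(-9)) - 30065) = (59561 - 218344)/((-284 + (-528)² + 298*(-528) - 3*(-528)²)/(297 - 528 - 3*(-528)) - 30065) = -158783/((-284 + 278784 - 157344 - 3*278784)/(297 - 528 + 1584) - 30065) = -158783/((-284 + 278784 - 157344 - 836352)/1353 - 30065) = -158783/((1/1353)*(-715196) - 30065) = -158783/(-715196/1353 - 30065) = -158783/(-41393141/1353) = -158783*(-1353/41393141) = 214833399/41393141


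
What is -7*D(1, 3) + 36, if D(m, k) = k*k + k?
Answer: -48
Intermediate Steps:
D(m, k) = k + k**2 (D(m, k) = k**2 + k = k + k**2)
-7*D(1, 3) + 36 = -21*(1 + 3) + 36 = -21*4 + 36 = -7*12 + 36 = -84 + 36 = -48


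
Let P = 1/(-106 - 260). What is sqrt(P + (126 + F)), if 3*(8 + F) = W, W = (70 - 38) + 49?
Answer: sqrt(19423254)/366 ≈ 12.041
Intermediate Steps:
W = 81 (W = 32 + 49 = 81)
F = 19 (F = -8 + (1/3)*81 = -8 + 27 = 19)
P = -1/366 (P = 1/(-366) = -1/366 ≈ -0.0027322)
sqrt(P + (126 + F)) = sqrt(-1/366 + (126 + 19)) = sqrt(-1/366 + 145) = sqrt(53069/366) = sqrt(19423254)/366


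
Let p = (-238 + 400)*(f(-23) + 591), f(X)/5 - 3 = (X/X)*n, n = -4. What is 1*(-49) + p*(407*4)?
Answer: 154549247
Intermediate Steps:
f(X) = -5 (f(X) = 15 + 5*((X/X)*(-4)) = 15 + 5*(1*(-4)) = 15 + 5*(-4) = 15 - 20 = -5)
p = 94932 (p = (-238 + 400)*(-5 + 591) = 162*586 = 94932)
1*(-49) + p*(407*4) = 1*(-49) + 94932*(407*4) = -49 + 94932*1628 = -49 + 154549296 = 154549247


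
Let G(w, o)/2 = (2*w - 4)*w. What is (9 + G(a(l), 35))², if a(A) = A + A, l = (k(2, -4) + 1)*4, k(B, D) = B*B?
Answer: 37075921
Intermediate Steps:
k(B, D) = B²
l = 20 (l = (2² + 1)*4 = (4 + 1)*4 = 5*4 = 20)
a(A) = 2*A
G(w, o) = 2*w*(-4 + 2*w) (G(w, o) = 2*((2*w - 4)*w) = 2*((-4 + 2*w)*w) = 2*(w*(-4 + 2*w)) = 2*w*(-4 + 2*w))
(9 + G(a(l), 35))² = (9 + 4*(2*20)*(-2 + 2*20))² = (9 + 4*40*(-2 + 40))² = (9 + 4*40*38)² = (9 + 6080)² = 6089² = 37075921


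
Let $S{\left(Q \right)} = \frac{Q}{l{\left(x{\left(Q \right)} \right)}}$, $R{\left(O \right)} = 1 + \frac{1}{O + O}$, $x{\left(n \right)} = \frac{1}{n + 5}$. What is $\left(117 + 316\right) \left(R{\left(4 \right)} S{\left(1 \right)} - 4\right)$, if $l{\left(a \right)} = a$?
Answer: $\frac{4763}{4} \approx 1190.8$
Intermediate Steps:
$x{\left(n \right)} = \frac{1}{5 + n}$
$R{\left(O \right)} = 1 + \frac{1}{2 O}$
$S{\left(Q \right)} = Q \left(5 + Q\right)$ ($S{\left(Q \right)} = \frac{Q}{\frac{1}{5 + Q}} = Q \left(5 + Q\right)$)
$\left(117 + 316\right) \left(R{\left(4 \right)} S{\left(1 \right)} - 4\right) = \left(117 + 316\right) \left(\frac{\frac{1}{2} + 4}{4} \cdot 1 \left(5 + 1\right) - 4\right) = 433 \left(\frac{1}{4} \cdot \frac{9}{2} \cdot 1 \cdot 6 - 4\right) = 433 \left(\frac{9}{8} \cdot 6 - 4\right) = 433 \left(\frac{27}{4} - 4\right) = 433 \cdot \frac{11}{4} = \frac{4763}{4}$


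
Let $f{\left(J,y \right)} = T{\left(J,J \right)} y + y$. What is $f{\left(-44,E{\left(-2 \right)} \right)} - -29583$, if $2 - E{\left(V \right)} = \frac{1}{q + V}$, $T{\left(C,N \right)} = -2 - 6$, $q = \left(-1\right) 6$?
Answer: $\frac{236545}{8} \approx 29568.0$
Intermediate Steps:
$q = -6$
$T{\left(C,N \right)} = -8$ ($T{\left(C,N \right)} = -2 - 6 = -8$)
$E{\left(V \right)} = 2 - \frac{1}{-6 + V}$
$f{\left(J,y \right)} = - 7 y$ ($f{\left(J,y \right)} = - 8 y + y = - 7 y$)
$f{\left(-44,E{\left(-2 \right)} \right)} - -29583 = - 7 \frac{-13 + 2 \left(-2\right)}{-6 - 2} - -29583 = - 7 \frac{-13 - 4}{-8} + 29583 = - 7 \left(\left(- \frac{1}{8}\right) \left(-17\right)\right) + 29583 = \left(-7\right) \frac{17}{8} + 29583 = - \frac{119}{8} + 29583 = \frac{236545}{8}$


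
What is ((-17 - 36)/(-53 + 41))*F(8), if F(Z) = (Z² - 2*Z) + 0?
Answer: 212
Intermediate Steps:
F(Z) = Z² - 2*Z
((-17 - 36)/(-53 + 41))*F(8) = ((-17 - 36)/(-53 + 41))*(8*(-2 + 8)) = (-53/(-12))*(8*6) = -53*(-1/12)*48 = (53/12)*48 = 212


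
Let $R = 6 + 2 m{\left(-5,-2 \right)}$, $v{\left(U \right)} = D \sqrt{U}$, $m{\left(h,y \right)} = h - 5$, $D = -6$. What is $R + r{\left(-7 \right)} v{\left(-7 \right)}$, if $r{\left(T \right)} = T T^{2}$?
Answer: $-14 + 2058 i \sqrt{7} \approx -14.0 + 5445.0 i$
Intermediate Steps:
$m{\left(h,y \right)} = -5 + h$ ($m{\left(h,y \right)} = h - 5 = -5 + h$)
$r{\left(T \right)} = T^{3}$
$v{\left(U \right)} = - 6 \sqrt{U}$
$R = -14$ ($R = 6 + 2 \left(-5 - 5\right) = 6 + 2 \left(-10\right) = 6 - 20 = -14$)
$R + r{\left(-7 \right)} v{\left(-7 \right)} = -14 + \left(-7\right)^{3} \left(- 6 \sqrt{-7}\right) = -14 - 343 \left(- 6 i \sqrt{7}\right) = -14 + 2058 i \sqrt{7}$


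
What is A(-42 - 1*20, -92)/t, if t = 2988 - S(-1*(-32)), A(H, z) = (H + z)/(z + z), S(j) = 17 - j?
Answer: 1/3588 ≈ 0.00027871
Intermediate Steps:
A(H, z) = (H + z)/(2*z) (A(H, z) = (H + z)/((2*z)) = (H + z)*(1/(2*z)) = (H + z)/(2*z))
t = 3003 (t = 2988 - (17 - (-1)*(-32)) = 2988 - (17 - 1*32) = 2988 - (17 - 32) = 2988 - 1*(-15) = 2988 + 15 = 3003)
A(-42 - 1*20, -92)/t = ((½)*((-42 - 1*20) - 92)/(-92))/3003 = ((½)*(-1/92)*((-42 - 20) - 92))*(1/3003) = ((½)*(-1/92)*(-62 - 92))*(1/3003) = ((½)*(-1/92)*(-154))*(1/3003) = (77/92)*(1/3003) = 1/3588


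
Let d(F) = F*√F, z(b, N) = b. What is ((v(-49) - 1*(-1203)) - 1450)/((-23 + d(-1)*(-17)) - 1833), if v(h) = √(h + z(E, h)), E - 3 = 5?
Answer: (247 - I*√41)*(1856 + 17*I)/3445025 ≈ 0.1331 - 0.0022308*I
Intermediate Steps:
E = 8 (E = 3 + 5 = 8)
d(F) = F^(3/2)
v(h) = √(8 + h) (v(h) = √(h + 8) = √(8 + h))
((v(-49) - 1*(-1203)) - 1450)/((-23 + d(-1)*(-17)) - 1833) = ((√(8 - 49) - 1*(-1203)) - 1450)/((-23 + (-1)^(3/2)*(-17)) - 1833) = ((√(-41) + 1203) - 1450)/((-23 - I*(-17)) - 1833) = ((I*√41 + 1203) - 1450)/((-23 + 17*I) - 1833) = ((1203 + I*√41) - 1450)/(-1856 + 17*I) = (-247 + I*√41)*((-1856 - 17*I)/3445025) = (-1856 - 17*I)*(-247 + I*√41)/3445025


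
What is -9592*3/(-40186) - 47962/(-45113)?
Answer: 1612786310/906455509 ≈ 1.7792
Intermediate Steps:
-9592*3/(-40186) - 47962/(-45113) = -28776*(-1/40186) - 47962*(-1/45113) = 14388/20093 + 47962/45113 = 1612786310/906455509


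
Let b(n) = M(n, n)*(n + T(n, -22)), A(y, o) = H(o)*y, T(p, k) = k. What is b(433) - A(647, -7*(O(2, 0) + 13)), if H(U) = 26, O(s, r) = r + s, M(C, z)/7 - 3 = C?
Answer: 1237550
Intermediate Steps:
M(C, z) = 21 + 7*C
A(y, o) = 26*y
b(n) = (-22 + n)*(21 + 7*n) (b(n) = (21 + 7*n)*(n - 22) = (21 + 7*n)*(-22 + n) = (-22 + n)*(21 + 7*n))
b(433) - A(647, -7*(O(2, 0) + 13)) = 7*(-22 + 433)*(3 + 433) - 26*647 = 7*411*436 - 1*16822 = 1254372 - 16822 = 1237550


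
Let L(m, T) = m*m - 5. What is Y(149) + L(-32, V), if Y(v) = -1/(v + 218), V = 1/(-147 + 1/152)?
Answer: 373972/367 ≈ 1019.0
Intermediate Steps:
V = -152/22343 (V = 1/(-147 + 1/152) = 1/(-22343/152) = -152/22343 ≈ -0.0068030)
Y(v) = -1/(218 + v)
L(m, T) = -5 + m² (L(m, T) = m² - 5 = -5 + m²)
Y(149) + L(-32, V) = -1/(218 + 149) + (-5 + (-32)²) = -1/367 + (-5 + 1024) = -1*1/367 + 1019 = -1/367 + 1019 = 373972/367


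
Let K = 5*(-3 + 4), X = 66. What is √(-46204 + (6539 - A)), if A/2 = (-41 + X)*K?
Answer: 3*I*√4435 ≈ 199.79*I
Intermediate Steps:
K = 5 (K = 5*1 = 5)
A = 250 (A = 2*((-41 + 66)*5) = 2*(25*5) = 2*125 = 250)
√(-46204 + (6539 - A)) = √(-46204 + (6539 - 1*250)) = √(-46204 + (6539 - 250)) = √(-46204 + 6289) = √(-39915) = 3*I*√4435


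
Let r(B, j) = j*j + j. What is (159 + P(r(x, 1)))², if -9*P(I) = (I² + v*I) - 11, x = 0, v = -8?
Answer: 2114116/81 ≈ 26100.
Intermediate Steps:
r(B, j) = j + j² (r(B, j) = j² + j = j + j²)
P(I) = 11/9 - I²/9 + 8*I/9 (P(I) = -((I² - 8*I) - 11)/9 = -(-11 + I² - 8*I)/9 = 11/9 - I²/9 + 8*I/9)
(159 + P(r(x, 1)))² = (159 + (11/9 - (1 + 1)²/9 + 8*(1*(1 + 1))/9))² = (159 + (11/9 - (1*2)²/9 + 8*(1*2)/9))² = (159 + (11/9 - ⅑*2² + (8/9)*2))² = (159 + (11/9 - ⅑*4 + 16/9))² = (159 + (11/9 - 4/9 + 16/9))² = (159 + 23/9)² = (1454/9)² = 2114116/81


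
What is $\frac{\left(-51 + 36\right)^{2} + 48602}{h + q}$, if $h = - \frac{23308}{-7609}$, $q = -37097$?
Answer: $- \frac{371524643}{282247765} \approx -1.3163$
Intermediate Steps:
$h = \frac{23308}{7609}$ ($h = \left(-23308\right) \left(- \frac{1}{7609}\right) = \frac{23308}{7609} \approx 3.0632$)
$\frac{\left(-51 + 36\right)^{2} + 48602}{h + q} = \frac{\left(-51 + 36\right)^{2} + 48602}{\frac{23308}{7609} - 37097} = \frac{\left(-15\right)^{2} + 48602}{- \frac{282247765}{7609}} = \left(225 + 48602\right) \left(- \frac{7609}{282247765}\right) = 48827 \left(- \frac{7609}{282247765}\right) = - \frac{371524643}{282247765}$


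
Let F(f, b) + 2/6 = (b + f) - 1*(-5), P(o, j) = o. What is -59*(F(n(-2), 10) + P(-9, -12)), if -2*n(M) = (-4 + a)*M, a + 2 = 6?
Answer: -1003/3 ≈ -334.33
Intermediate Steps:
a = 4 (a = -2 + 6 = 4)
n(M) = 0 (n(M) = -(-4 + 4)*M/2 = -0*M = -½*0 = 0)
F(f, b) = 14/3 + b + f (F(f, b) = -⅓ + ((b + f) - 1*(-5)) = -⅓ + ((b + f) + 5) = -⅓ + (5 + b + f) = 14/3 + b + f)
-59*(F(n(-2), 10) + P(-9, -12)) = -59*((14/3 + 10 + 0) - 9) = -59*(44/3 - 9) = -59*17/3 = -1003/3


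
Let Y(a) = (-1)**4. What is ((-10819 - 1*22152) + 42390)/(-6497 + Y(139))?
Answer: -9419/6496 ≈ -1.4500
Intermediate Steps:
Y(a) = 1
((-10819 - 1*22152) + 42390)/(-6497 + Y(139)) = ((-10819 - 1*22152) + 42390)/(-6497 + 1) = ((-10819 - 22152) + 42390)/(-6496) = (-32971 + 42390)*(-1/6496) = 9419*(-1/6496) = -9419/6496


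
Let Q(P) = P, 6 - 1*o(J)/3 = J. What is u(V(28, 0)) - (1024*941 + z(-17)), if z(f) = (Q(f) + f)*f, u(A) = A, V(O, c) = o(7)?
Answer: -964165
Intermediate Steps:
o(J) = 18 - 3*J
V(O, c) = -3 (V(O, c) = 18 - 3*7 = 18 - 21 = -3)
z(f) = 2*f² (z(f) = (f + f)*f = (2*f)*f = 2*f²)
u(V(28, 0)) - (1024*941 + z(-17)) = -3 - (1024*941 + 2*(-17)²) = -3 - (963584 + 2*289) = -3 - (963584 + 578) = -3 - 1*964162 = -3 - 964162 = -964165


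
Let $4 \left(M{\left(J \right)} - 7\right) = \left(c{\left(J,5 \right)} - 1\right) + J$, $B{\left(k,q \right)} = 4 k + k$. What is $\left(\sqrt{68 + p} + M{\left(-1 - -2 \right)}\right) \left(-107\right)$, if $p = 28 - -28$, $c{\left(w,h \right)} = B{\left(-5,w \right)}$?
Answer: $- \frac{321}{4} - 214 \sqrt{31} \approx -1271.8$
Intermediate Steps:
$B{\left(k,q \right)} = 5 k$
$c{\left(w,h \right)} = -25$ ($c{\left(w,h \right)} = 5 \left(-5\right) = -25$)
$M{\left(J \right)} = \frac{1}{2} + \frac{J}{4}$ ($M{\left(J \right)} = 7 + \frac{\left(-25 - 1\right) + J}{4} = 7 + \frac{-26 + J}{4} = 7 + \left(- \frac{13}{2} + \frac{J}{4}\right) = \frac{1}{2} + \frac{J}{4}$)
$p = 56$ ($p = 28 + 28 = 56$)
$\left(\sqrt{68 + p} + M{\left(-1 - -2 \right)}\right) \left(-107\right) = \left(\sqrt{68 + 56} + \left(\frac{1}{2} + \frac{-1 - -2}{4}\right)\right) \left(-107\right) = \left(\sqrt{124} + \left(\frac{1}{2} + \frac{-1 + 2}{4}\right)\right) \left(-107\right) = \left(2 \sqrt{31} + \left(\frac{1}{2} + \frac{1}{4} \cdot 1\right)\right) \left(-107\right) = \left(2 \sqrt{31} + \left(\frac{1}{2} + \frac{1}{4}\right)\right) \left(-107\right) = \left(2 \sqrt{31} + \frac{3}{4}\right) \left(-107\right) = \left(\frac{3}{4} + 2 \sqrt{31}\right) \left(-107\right) = - \frac{321}{4} - 214 \sqrt{31}$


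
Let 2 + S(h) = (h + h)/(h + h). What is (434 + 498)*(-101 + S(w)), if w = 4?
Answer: -95064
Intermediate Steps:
S(h) = -1 (S(h) = -2 + (h + h)/(h + h) = -2 + (2*h)/((2*h)) = -2 + (2*h)*(1/(2*h)) = -2 + 1 = -1)
(434 + 498)*(-101 + S(w)) = (434 + 498)*(-101 - 1) = 932*(-102) = -95064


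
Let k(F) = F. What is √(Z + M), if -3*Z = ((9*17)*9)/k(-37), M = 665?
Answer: 2*√231842/37 ≈ 26.027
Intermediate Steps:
Z = 459/37 (Z = -(9*17)*9/(3*(-37)) = -153*9*(-1)/(3*37) = -459*(-1)/37 = -⅓*(-1377/37) = 459/37 ≈ 12.405)
√(Z + M) = √(459/37 + 665) = √(25064/37) = 2*√231842/37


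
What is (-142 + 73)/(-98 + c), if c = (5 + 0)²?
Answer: 69/73 ≈ 0.94521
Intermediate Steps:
c = 25 (c = 5² = 25)
(-142 + 73)/(-98 + c) = (-142 + 73)/(-98 + 25) = -69/(-73) = -1/73*(-69) = 69/73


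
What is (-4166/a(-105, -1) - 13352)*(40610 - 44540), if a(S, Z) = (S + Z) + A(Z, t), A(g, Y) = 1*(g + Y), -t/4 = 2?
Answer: 1203612804/23 ≈ 5.2331e+7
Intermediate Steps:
t = -8 (t = -4*2 = -8)
A(g, Y) = Y + g (A(g, Y) = 1*(Y + g) = Y + g)
a(S, Z) = -8 + S + 2*Z (a(S, Z) = (S + Z) + (-8 + Z) = -8 + S + 2*Z)
(-4166/a(-105, -1) - 13352)*(40610 - 44540) = (-4166/(-8 - 105 + 2*(-1)) - 13352)*(40610 - 44540) = (-4166/(-8 - 105 - 2) - 13352)*(-3930) = (-4166/(-115) - 13352)*(-3930) = (-4166*(-1/115) - 13352)*(-3930) = (4166/115 - 13352)*(-3930) = -1531314/115*(-3930) = 1203612804/23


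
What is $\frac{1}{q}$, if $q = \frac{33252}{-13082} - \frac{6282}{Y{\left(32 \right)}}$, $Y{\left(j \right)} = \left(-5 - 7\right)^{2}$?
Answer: $- \frac{52328}{2415817} \approx -0.021661$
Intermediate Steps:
$Y{\left(j \right)} = 144$ ($Y{\left(j \right)} = \left(-12\right)^{2} = 144$)
$q = - \frac{2415817}{52328}$ ($q = \frac{33252}{-13082} - \frac{6282}{144} = 33252 \left(- \frac{1}{13082}\right) - \frac{349}{8} = - \frac{16626}{6541} - \frac{349}{8} = - \frac{2415817}{52328} \approx -46.167$)
$\frac{1}{q} = \frac{1}{- \frac{2415817}{52328}} = - \frac{52328}{2415817}$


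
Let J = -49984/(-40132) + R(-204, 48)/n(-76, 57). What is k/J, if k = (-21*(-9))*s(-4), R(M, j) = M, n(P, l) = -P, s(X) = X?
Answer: 144114012/274259 ≈ 525.47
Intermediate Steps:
k = -756 (k = -21*(-9)*(-4) = 189*(-4) = -756)
J = -274259/190627 (J = -49984/(-40132) - 204/((-1*(-76))) = -49984*(-1/40132) - 204/76 = 12496/10033 - 204*1/76 = 12496/10033 - 51/19 = -274259/190627 ≈ -1.4387)
k/J = -756/(-274259/190627) = -756*(-190627/274259) = 144114012/274259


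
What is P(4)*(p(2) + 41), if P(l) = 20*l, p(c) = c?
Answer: 3440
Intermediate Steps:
P(4)*(p(2) + 41) = (20*4)*(2 + 41) = 80*43 = 3440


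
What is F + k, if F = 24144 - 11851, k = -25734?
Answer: -13441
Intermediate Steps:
F = 12293
F + k = 12293 - 25734 = -13441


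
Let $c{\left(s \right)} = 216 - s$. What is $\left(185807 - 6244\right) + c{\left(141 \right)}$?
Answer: $179638$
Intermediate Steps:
$\left(185807 - 6244\right) + c{\left(141 \right)} = \left(185807 - 6244\right) + \left(216 - 141\right) = 179563 + \left(216 - 141\right) = 179563 + 75 = 179638$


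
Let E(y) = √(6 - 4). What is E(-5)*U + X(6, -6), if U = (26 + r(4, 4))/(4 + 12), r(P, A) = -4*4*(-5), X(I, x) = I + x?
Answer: 53*√2/8 ≈ 9.3692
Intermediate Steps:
E(y) = √2
r(P, A) = 80 (r(P, A) = -16*(-5) = 80)
U = 53/8 (U = (26 + 80)/(4 + 12) = 106/16 = 106*(1/16) = 53/8 ≈ 6.6250)
E(-5)*U + X(6, -6) = √2*(53/8) + (6 - 6) = 53*√2/8 + 0 = 53*√2/8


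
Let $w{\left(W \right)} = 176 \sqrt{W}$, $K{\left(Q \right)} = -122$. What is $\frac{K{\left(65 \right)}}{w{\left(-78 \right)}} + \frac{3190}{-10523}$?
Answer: $- \frac{3190}{10523} + \frac{61 i \sqrt{78}}{6864} \approx -0.30315 + 0.078487 i$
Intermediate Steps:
$\frac{K{\left(65 \right)}}{w{\left(-78 \right)}} + \frac{3190}{-10523} = - \frac{122}{176 \sqrt{-78}} + \frac{3190}{-10523} = - \frac{122}{176 i \sqrt{78}} + 3190 \left(- \frac{1}{10523}\right) = - \frac{122}{176 i \sqrt{78}} - \frac{3190}{10523} = - 122 \left(- \frac{i \sqrt{78}}{13728}\right) - \frac{3190}{10523} = \frac{61 i \sqrt{78}}{6864} - \frac{3190}{10523} = - \frac{3190}{10523} + \frac{61 i \sqrt{78}}{6864}$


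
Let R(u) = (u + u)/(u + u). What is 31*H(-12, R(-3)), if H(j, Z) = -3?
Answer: -93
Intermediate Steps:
R(u) = 1 (R(u) = (2*u)/((2*u)) = (2*u)*(1/(2*u)) = 1)
31*H(-12, R(-3)) = 31*(-3) = -93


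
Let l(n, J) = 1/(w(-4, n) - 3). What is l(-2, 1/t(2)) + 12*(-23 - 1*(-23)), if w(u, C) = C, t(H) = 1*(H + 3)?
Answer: -⅕ ≈ -0.20000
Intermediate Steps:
t(H) = 3 + H (t(H) = 1*(3 + H) = 3 + H)
l(n, J) = 1/(-3 + n) (l(n, J) = 1/(n - 3) = 1/(-3 + n))
l(-2, 1/t(2)) + 12*(-23 - 1*(-23)) = 1/(-3 - 2) + 12*(-23 - 1*(-23)) = 1/(-5) + 12*(-23 + 23) = -⅕ + 12*0 = -⅕ + 0 = -⅕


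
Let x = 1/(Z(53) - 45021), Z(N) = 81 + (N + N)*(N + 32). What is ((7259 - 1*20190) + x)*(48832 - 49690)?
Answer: 199318046499/17965 ≈ 1.1095e+7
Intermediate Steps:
Z(N) = 81 + 2*N*(32 + N) (Z(N) = 81 + (2*N)*(32 + N) = 81 + 2*N*(32 + N))
x = -1/35930 (x = 1/((81 + 2*53² + 64*53) - 45021) = 1/((81 + 2*2809 + 3392) - 45021) = 1/((81 + 5618 + 3392) - 45021) = 1/(9091 - 45021) = 1/(-35930) = -1/35930 ≈ -2.7832e-5)
((7259 - 1*20190) + x)*(48832 - 49690) = ((7259 - 1*20190) - 1/35930)*(48832 - 49690) = ((7259 - 20190) - 1/35930)*(-858) = (-12931 - 1/35930)*(-858) = -464610831/35930*(-858) = 199318046499/17965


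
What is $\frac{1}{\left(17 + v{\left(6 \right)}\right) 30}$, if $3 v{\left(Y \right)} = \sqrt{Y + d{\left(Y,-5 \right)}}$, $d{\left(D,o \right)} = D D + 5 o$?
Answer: $\frac{3}{1520} - \frac{\sqrt{17}}{25840} \approx 0.0018141$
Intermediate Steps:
$d{\left(D,o \right)} = D^{2} + 5 o$
$v{\left(Y \right)} = \frac{\sqrt{-25 + Y + Y^{2}}}{3}$ ($v{\left(Y \right)} = \frac{\sqrt{Y + \left(Y^{2} + 5 \left(-5\right)\right)}}{3} = \frac{\sqrt{Y + \left(Y^{2} - 25\right)}}{3} = \frac{\sqrt{Y + \left(-25 + Y^{2}\right)}}{3} = \frac{\sqrt{-25 + Y + Y^{2}}}{3}$)
$\frac{1}{\left(17 + v{\left(6 \right)}\right) 30} = \frac{1}{\left(17 + \frac{\sqrt{-25 + 6 + 6^{2}}}{3}\right) 30} = \frac{1}{\left(17 + \frac{\sqrt{-25 + 6 + 36}}{3}\right) 30} = \frac{1}{\left(17 + \frac{\sqrt{17}}{3}\right) 30} = \frac{1}{510 + 10 \sqrt{17}}$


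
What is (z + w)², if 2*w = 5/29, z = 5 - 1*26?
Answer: 1471369/3364 ≈ 437.39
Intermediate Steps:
z = -21 (z = 5 - 26 = -21)
w = 5/58 (w = (5/29)/2 = (5*(1/29))/2 = (½)*(5/29) = 5/58 ≈ 0.086207)
(z + w)² = (-21 + 5/58)² = (-1213/58)² = 1471369/3364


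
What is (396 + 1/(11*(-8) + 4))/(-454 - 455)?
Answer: -33263/76356 ≈ -0.43563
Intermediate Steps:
(396 + 1/(11*(-8) + 4))/(-454 - 455) = (396 + 1/(-88 + 4))/(-909) = (396 + 1/(-84))*(-1/909) = (396 - 1/84)*(-1/909) = (33263/84)*(-1/909) = -33263/76356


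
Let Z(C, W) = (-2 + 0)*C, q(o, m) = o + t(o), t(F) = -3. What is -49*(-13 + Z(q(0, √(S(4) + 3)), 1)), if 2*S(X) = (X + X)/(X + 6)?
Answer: 343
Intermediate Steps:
S(X) = X/(6 + X) (S(X) = ((X + X)/(X + 6))/2 = ((2*X)/(6 + X))/2 = (2*X/(6 + X))/2 = X/(6 + X))
q(o, m) = -3 + o (q(o, m) = o - 3 = -3 + o)
Z(C, W) = -2*C
-49*(-13 + Z(q(0, √(S(4) + 3)), 1)) = -49*(-13 - 2*(-3 + 0)) = -49*(-13 - 2*(-3)) = -49*(-13 + 6) = -49*(-7) = 343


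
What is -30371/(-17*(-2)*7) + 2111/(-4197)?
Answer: -127969505/998886 ≈ -128.11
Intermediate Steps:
-30371/(-17*(-2)*7) + 2111/(-4197) = -30371/(34*7) + 2111*(-1/4197) = -30371/238 - 2111/4197 = -127969505/998886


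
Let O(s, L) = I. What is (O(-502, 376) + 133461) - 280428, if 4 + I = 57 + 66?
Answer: -146848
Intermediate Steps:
I = 119 (I = -4 + (57 + 66) = -4 + 123 = 119)
O(s, L) = 119
(O(-502, 376) + 133461) - 280428 = (119 + 133461) - 280428 = 133580 - 280428 = -146848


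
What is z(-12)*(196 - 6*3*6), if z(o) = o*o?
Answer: 12672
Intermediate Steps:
z(o) = o²
z(-12)*(196 - 6*3*6) = (-12)²*(196 - 6*3*6) = 144*(196 - 18*6) = 144*(196 - 108) = 144*88 = 12672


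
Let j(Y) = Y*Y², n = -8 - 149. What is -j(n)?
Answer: 3869893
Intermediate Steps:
n = -157
j(Y) = Y³
-j(n) = -1*(-157)³ = -1*(-3869893) = 3869893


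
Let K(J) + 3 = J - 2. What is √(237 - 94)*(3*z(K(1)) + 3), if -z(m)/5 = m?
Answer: 63*√143 ≈ 753.37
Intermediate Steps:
K(J) = -5 + J (K(J) = -3 + (J - 2) = -3 + (-2 + J) = -5 + J)
z(m) = -5*m
√(237 - 94)*(3*z(K(1)) + 3) = √(237 - 94)*(3*(-5*(-5 + 1)) + 3) = √143*(3*(-5*(-4)) + 3) = √143*(3*20 + 3) = √143*(60 + 3) = √143*63 = 63*√143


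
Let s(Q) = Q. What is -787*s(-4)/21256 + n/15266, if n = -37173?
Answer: -46380745/20280881 ≈ -2.2869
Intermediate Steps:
-787*s(-4)/21256 + n/15266 = -787*(-4)/21256 - 37173/15266 = 3148*(1/21256) - 37173*1/15266 = 787/5314 - 37173/15266 = -46380745/20280881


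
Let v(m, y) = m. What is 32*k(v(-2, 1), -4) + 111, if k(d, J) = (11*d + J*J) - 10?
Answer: -401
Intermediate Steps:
k(d, J) = -10 + J² + 11*d (k(d, J) = (11*d + J²) - 10 = (J² + 11*d) - 10 = -10 + J² + 11*d)
32*k(v(-2, 1), -4) + 111 = 32*(-10 + (-4)² + 11*(-2)) + 111 = 32*(-10 + 16 - 22) + 111 = 32*(-16) + 111 = -512 + 111 = -401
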